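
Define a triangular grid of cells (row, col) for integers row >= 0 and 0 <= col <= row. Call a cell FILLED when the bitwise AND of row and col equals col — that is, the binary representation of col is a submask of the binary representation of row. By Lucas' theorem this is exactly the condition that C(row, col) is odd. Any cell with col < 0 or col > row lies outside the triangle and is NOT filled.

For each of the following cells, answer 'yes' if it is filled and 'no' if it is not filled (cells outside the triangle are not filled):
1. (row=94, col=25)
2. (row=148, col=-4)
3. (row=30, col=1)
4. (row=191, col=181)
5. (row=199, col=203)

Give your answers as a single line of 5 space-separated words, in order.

(94,25): row=0b1011110, col=0b11001, row AND col = 0b11000 = 24; 24 != 25 -> empty
(148,-4): col outside [0, 148] -> not filled
(30,1): row=0b11110, col=0b1, row AND col = 0b0 = 0; 0 != 1 -> empty
(191,181): row=0b10111111, col=0b10110101, row AND col = 0b10110101 = 181; 181 == 181 -> filled
(199,203): col outside [0, 199] -> not filled

Answer: no no no yes no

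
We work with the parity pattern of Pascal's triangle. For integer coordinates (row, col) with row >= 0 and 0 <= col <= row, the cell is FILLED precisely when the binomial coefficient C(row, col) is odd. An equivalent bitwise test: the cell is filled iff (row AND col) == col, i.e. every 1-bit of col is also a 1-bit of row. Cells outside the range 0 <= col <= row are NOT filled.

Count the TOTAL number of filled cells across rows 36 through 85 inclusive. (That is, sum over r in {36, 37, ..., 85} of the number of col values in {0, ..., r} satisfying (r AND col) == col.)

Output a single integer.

r36=100100 pc2: +4 =4
r37=100101 pc3: +8 =12
r38=100110 pc3: +8 =20
r39=100111 pc4: +16 =36
r40=101000 pc2: +4 =40
r41=101001 pc3: +8 =48
r42=101010 pc3: +8 =56
r43=101011 pc4: +16 =72
r44=101100 pc3: +8 =80
r45=101101 pc4: +16 =96
r46=101110 pc4: +16 =112
r47=101111 pc5: +32 =144
r48=110000 pc2: +4 =148
r49=110001 pc3: +8 =156
r50=110010 pc3: +8 =164
r51=110011 pc4: +16 =180
r52=110100 pc3: +8 =188
r53=110101 pc4: +16 =204
r54=110110 pc4: +16 =220
r55=110111 pc5: +32 =252
r56=111000 pc3: +8 =260
r57=111001 pc4: +16 =276
r58=111010 pc4: +16 =292
r59=111011 pc5: +32 =324
r60=111100 pc4: +16 =340
r61=111101 pc5: +32 =372
r62=111110 pc5: +32 =404
r63=111111 pc6: +64 =468
r64=1000000 pc1: +2 =470
r65=1000001 pc2: +4 =474
r66=1000010 pc2: +4 =478
r67=1000011 pc3: +8 =486
r68=1000100 pc2: +4 =490
r69=1000101 pc3: +8 =498
r70=1000110 pc3: +8 =506
r71=1000111 pc4: +16 =522
r72=1001000 pc2: +4 =526
r73=1001001 pc3: +8 =534
r74=1001010 pc3: +8 =542
r75=1001011 pc4: +16 =558
r76=1001100 pc3: +8 =566
r77=1001101 pc4: +16 =582
r78=1001110 pc4: +16 =598
r79=1001111 pc5: +32 =630
r80=1010000 pc2: +4 =634
r81=1010001 pc3: +8 =642
r82=1010010 pc3: +8 =650
r83=1010011 pc4: +16 =666
r84=1010100 pc3: +8 =674
r85=1010101 pc4: +16 =690

Answer: 690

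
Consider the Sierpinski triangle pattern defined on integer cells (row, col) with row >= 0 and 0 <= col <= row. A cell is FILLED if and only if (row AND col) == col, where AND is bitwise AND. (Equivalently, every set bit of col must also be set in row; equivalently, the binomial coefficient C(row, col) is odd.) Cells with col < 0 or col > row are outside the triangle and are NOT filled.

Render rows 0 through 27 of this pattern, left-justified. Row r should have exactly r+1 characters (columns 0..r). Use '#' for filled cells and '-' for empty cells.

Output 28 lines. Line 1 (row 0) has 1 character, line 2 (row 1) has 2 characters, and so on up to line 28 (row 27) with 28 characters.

Answer: #
##
#-#
####
#---#
##--##
#-#-#-#
########
#-------#
##------##
#-#-----#-#
####----####
#---#---#---#
##--##--##--##
#-#-#-#-#-#-#-#
################
#---------------#
##--------------##
#-#-------------#-#
####------------####
#---#-----------#---#
##--##----------##--##
#-#-#-#---------#-#-#-#
########--------########
#-------#-------#-------#
##------##------##------##
#-#-----#-#-----#-#-----#-#
####----####----####----####

Derivation:
r0=0: #
r1=1: ##
r2=10: #-#
r3=11: ####
r4=100: #---#
r5=101: ##--##
r6=110: #-#-#-#
r7=111: ########
r8=1000: #-------#
r9=1001: ##------##
r10=1010: #-#-----#-#
r11=1011: ####----####
r12=1100: #---#---#---#
r13=1101: ##--##--##--##
r14=1110: #-#-#-#-#-#-#-#
r15=1111: ################
r16=10000: #---------------#
r17=10001: ##--------------##
r18=10010: #-#-------------#-#
r19=10011: ####------------####
r20=10100: #---#-----------#---#
r21=10101: ##--##----------##--##
r22=10110: #-#-#-#---------#-#-#-#
r23=10111: ########--------########
r24=11000: #-------#-------#-------#
r25=11001: ##------##------##------##
r26=11010: #-#-----#-#-----#-#-----#-#
r27=11011: ####----####----####----####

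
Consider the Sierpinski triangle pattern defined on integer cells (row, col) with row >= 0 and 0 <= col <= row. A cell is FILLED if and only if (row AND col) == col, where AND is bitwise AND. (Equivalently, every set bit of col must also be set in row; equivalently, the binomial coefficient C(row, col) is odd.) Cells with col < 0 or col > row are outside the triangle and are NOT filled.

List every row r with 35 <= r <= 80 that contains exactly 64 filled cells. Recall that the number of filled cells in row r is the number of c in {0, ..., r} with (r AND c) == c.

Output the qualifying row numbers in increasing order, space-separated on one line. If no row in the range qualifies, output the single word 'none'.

Answer: 63

Derivation:
Row r has 2^popcount(r) filled cells, so we need popcount(r) = log2(64) = 6.
Scan r = 35..80 and keep those with exactly 6 one-bits:
r=35=100011 popcount=3 -> skip
r=36=100100 popcount=2 -> skip
r=37=100101 popcount=3 -> skip
r=38=100110 popcount=3 -> skip
r=39=100111 popcount=4 -> skip
r=40=101000 popcount=2 -> skip
r=41=101001 popcount=3 -> skip
r=42=101010 popcount=3 -> skip
r=43=101011 popcount=4 -> skip
r=44=101100 popcount=3 -> skip
r=45=101101 popcount=4 -> skip
r=46=101110 popcount=4 -> skip
r=47=101111 popcount=5 -> skip
r=48=110000 popcount=2 -> skip
r=49=110001 popcount=3 -> skip
r=50=110010 popcount=3 -> skip
r=51=110011 popcount=4 -> skip
r=52=110100 popcount=3 -> skip
r=53=110101 popcount=4 -> skip
r=54=110110 popcount=4 -> skip
r=55=110111 popcount=5 -> skip
r=56=111000 popcount=3 -> skip
r=57=111001 popcount=4 -> skip
r=58=111010 popcount=4 -> skip
r=59=111011 popcount=5 -> skip
r=60=111100 popcount=4 -> skip
r=61=111101 popcount=5 -> skip
r=62=111110 popcount=5 -> skip
r=63=111111 popcount=6 -> KEEP
r=64=1000000 popcount=1 -> skip
r=65=1000001 popcount=2 -> skip
r=66=1000010 popcount=2 -> skip
r=67=1000011 popcount=3 -> skip
r=68=1000100 popcount=2 -> skip
r=69=1000101 popcount=3 -> skip
r=70=1000110 popcount=3 -> skip
r=71=1000111 popcount=4 -> skip
r=72=1001000 popcount=2 -> skip
r=73=1001001 popcount=3 -> skip
r=74=1001010 popcount=3 -> skip
r=75=1001011 popcount=4 -> skip
r=76=1001100 popcount=3 -> skip
r=77=1001101 popcount=4 -> skip
r=78=1001110 popcount=4 -> skip
r=79=1001111 popcount=5 -> skip
r=80=1010000 popcount=2 -> skip
Kept rows: 63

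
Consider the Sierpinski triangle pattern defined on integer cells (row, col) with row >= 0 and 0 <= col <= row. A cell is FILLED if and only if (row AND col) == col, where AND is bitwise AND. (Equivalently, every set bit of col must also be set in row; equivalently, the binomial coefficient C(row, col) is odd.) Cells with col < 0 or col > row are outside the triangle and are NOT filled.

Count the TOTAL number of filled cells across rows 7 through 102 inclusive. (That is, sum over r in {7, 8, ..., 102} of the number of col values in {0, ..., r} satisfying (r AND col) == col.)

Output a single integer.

r7=111 pc3: +8 =8
r8=1000 pc1: +2 =10
r9=1001 pc2: +4 =14
r10=1010 pc2: +4 =18
r11=1011 pc3: +8 =26
r12=1100 pc2: +4 =30
r13=1101 pc3: +8 =38
r14=1110 pc3: +8 =46
r15=1111 pc4: +16 =62
r16=10000 pc1: +2 =64
r17=10001 pc2: +4 =68
r18=10010 pc2: +4 =72
r19=10011 pc3: +8 =80
r20=10100 pc2: +4 =84
r21=10101 pc3: +8 =92
r22=10110 pc3: +8 =100
r23=10111 pc4: +16 =116
r24=11000 pc2: +4 =120
r25=11001 pc3: +8 =128
r26=11010 pc3: +8 =136
r27=11011 pc4: +16 =152
r28=11100 pc3: +8 =160
r29=11101 pc4: +16 =176
r30=11110 pc4: +16 =192
r31=11111 pc5: +32 =224
r32=100000 pc1: +2 =226
r33=100001 pc2: +4 =230
r34=100010 pc2: +4 =234
r35=100011 pc3: +8 =242
r36=100100 pc2: +4 =246
r37=100101 pc3: +8 =254
r38=100110 pc3: +8 =262
r39=100111 pc4: +16 =278
r40=101000 pc2: +4 =282
r41=101001 pc3: +8 =290
r42=101010 pc3: +8 =298
r43=101011 pc4: +16 =314
r44=101100 pc3: +8 =322
r45=101101 pc4: +16 =338
r46=101110 pc4: +16 =354
r47=101111 pc5: +32 =386
r48=110000 pc2: +4 =390
r49=110001 pc3: +8 =398
r50=110010 pc3: +8 =406
r51=110011 pc4: +16 =422
r52=110100 pc3: +8 =430
r53=110101 pc4: +16 =446
r54=110110 pc4: +16 =462
r55=110111 pc5: +32 =494
r56=111000 pc3: +8 =502
r57=111001 pc4: +16 =518
r58=111010 pc4: +16 =534
r59=111011 pc5: +32 =566
r60=111100 pc4: +16 =582
r61=111101 pc5: +32 =614
r62=111110 pc5: +32 =646
r63=111111 pc6: +64 =710
r64=1000000 pc1: +2 =712
r65=1000001 pc2: +4 =716
r66=1000010 pc2: +4 =720
r67=1000011 pc3: +8 =728
r68=1000100 pc2: +4 =732
r69=1000101 pc3: +8 =740
r70=1000110 pc3: +8 =748
r71=1000111 pc4: +16 =764
r72=1001000 pc2: +4 =768
r73=1001001 pc3: +8 =776
r74=1001010 pc3: +8 =784
r75=1001011 pc4: +16 =800
r76=1001100 pc3: +8 =808
r77=1001101 pc4: +16 =824
r78=1001110 pc4: +16 =840
r79=1001111 pc5: +32 =872
r80=1010000 pc2: +4 =876
r81=1010001 pc3: +8 =884
r82=1010010 pc3: +8 =892
r83=1010011 pc4: +16 =908
r84=1010100 pc3: +8 =916
r85=1010101 pc4: +16 =932
r86=1010110 pc4: +16 =948
r87=1010111 pc5: +32 =980
r88=1011000 pc3: +8 =988
r89=1011001 pc4: +16 =1004
r90=1011010 pc4: +16 =1020
r91=1011011 pc5: +32 =1052
r92=1011100 pc4: +16 =1068
r93=1011101 pc5: +32 =1100
r94=1011110 pc5: +32 =1132
r95=1011111 pc6: +64 =1196
r96=1100000 pc2: +4 =1200
r97=1100001 pc3: +8 =1208
r98=1100010 pc3: +8 =1216
r99=1100011 pc4: +16 =1232
r100=1100100 pc3: +8 =1240
r101=1100101 pc4: +16 =1256
r102=1100110 pc4: +16 =1272

Answer: 1272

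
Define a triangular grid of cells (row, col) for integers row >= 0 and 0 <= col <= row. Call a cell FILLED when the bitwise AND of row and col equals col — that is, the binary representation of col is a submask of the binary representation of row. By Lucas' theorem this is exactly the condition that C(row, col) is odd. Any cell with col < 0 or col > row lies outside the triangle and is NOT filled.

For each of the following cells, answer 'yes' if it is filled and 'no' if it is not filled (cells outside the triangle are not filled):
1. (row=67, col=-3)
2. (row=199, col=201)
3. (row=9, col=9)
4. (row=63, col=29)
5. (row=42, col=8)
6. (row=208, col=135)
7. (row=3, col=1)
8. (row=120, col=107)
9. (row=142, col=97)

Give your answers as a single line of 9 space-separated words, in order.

(67,-3): col outside [0, 67] -> not filled
(199,201): col outside [0, 199] -> not filled
(9,9): row=0b1001, col=0b1001, row AND col = 0b1001 = 9; 9 == 9 -> filled
(63,29): row=0b111111, col=0b11101, row AND col = 0b11101 = 29; 29 == 29 -> filled
(42,8): row=0b101010, col=0b1000, row AND col = 0b1000 = 8; 8 == 8 -> filled
(208,135): row=0b11010000, col=0b10000111, row AND col = 0b10000000 = 128; 128 != 135 -> empty
(3,1): row=0b11, col=0b1, row AND col = 0b1 = 1; 1 == 1 -> filled
(120,107): row=0b1111000, col=0b1101011, row AND col = 0b1101000 = 104; 104 != 107 -> empty
(142,97): row=0b10001110, col=0b1100001, row AND col = 0b0 = 0; 0 != 97 -> empty

Answer: no no yes yes yes no yes no no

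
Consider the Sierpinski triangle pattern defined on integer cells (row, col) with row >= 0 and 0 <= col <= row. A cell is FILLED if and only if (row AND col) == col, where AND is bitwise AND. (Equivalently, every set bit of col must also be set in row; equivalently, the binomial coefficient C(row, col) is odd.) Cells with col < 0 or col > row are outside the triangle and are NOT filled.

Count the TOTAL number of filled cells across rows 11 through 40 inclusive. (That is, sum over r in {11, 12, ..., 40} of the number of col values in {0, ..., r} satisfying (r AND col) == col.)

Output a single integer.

r11=1011 pc3: +8 =8
r12=1100 pc2: +4 =12
r13=1101 pc3: +8 =20
r14=1110 pc3: +8 =28
r15=1111 pc4: +16 =44
r16=10000 pc1: +2 =46
r17=10001 pc2: +4 =50
r18=10010 pc2: +4 =54
r19=10011 pc3: +8 =62
r20=10100 pc2: +4 =66
r21=10101 pc3: +8 =74
r22=10110 pc3: +8 =82
r23=10111 pc4: +16 =98
r24=11000 pc2: +4 =102
r25=11001 pc3: +8 =110
r26=11010 pc3: +8 =118
r27=11011 pc4: +16 =134
r28=11100 pc3: +8 =142
r29=11101 pc4: +16 =158
r30=11110 pc4: +16 =174
r31=11111 pc5: +32 =206
r32=100000 pc1: +2 =208
r33=100001 pc2: +4 =212
r34=100010 pc2: +4 =216
r35=100011 pc3: +8 =224
r36=100100 pc2: +4 =228
r37=100101 pc3: +8 =236
r38=100110 pc3: +8 =244
r39=100111 pc4: +16 =260
r40=101000 pc2: +4 =264

Answer: 264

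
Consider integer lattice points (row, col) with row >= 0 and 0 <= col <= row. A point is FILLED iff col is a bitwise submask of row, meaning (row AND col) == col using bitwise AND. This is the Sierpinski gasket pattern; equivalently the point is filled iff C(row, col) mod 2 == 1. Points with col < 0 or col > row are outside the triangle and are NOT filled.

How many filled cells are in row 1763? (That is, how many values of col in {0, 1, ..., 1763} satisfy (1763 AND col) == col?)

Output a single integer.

1763 in binary = 11011100011
popcount(1763) = number of 1-bits in 11011100011 = 7
A col c satisfies (1763 AND c) == c iff every set bit of c is also set in 1763; each of the 7 set bits of 1763 can independently be on or off in c.
count = 2^7 = 128

Answer: 128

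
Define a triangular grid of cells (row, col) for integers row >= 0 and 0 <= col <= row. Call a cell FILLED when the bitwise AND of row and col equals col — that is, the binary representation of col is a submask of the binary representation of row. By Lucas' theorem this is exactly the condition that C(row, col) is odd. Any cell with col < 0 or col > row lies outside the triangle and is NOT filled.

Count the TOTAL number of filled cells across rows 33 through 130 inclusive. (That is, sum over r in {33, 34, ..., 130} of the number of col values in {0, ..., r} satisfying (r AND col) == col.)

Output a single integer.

r33=100001 pc2: +4 =4
r34=100010 pc2: +4 =8
r35=100011 pc3: +8 =16
r36=100100 pc2: +4 =20
r37=100101 pc3: +8 =28
r38=100110 pc3: +8 =36
r39=100111 pc4: +16 =52
r40=101000 pc2: +4 =56
r41=101001 pc3: +8 =64
r42=101010 pc3: +8 =72
r43=101011 pc4: +16 =88
r44=101100 pc3: +8 =96
r45=101101 pc4: +16 =112
r46=101110 pc4: +16 =128
r47=101111 pc5: +32 =160
r48=110000 pc2: +4 =164
r49=110001 pc3: +8 =172
r50=110010 pc3: +8 =180
r51=110011 pc4: +16 =196
r52=110100 pc3: +8 =204
r53=110101 pc4: +16 =220
r54=110110 pc4: +16 =236
r55=110111 pc5: +32 =268
r56=111000 pc3: +8 =276
r57=111001 pc4: +16 =292
r58=111010 pc4: +16 =308
r59=111011 pc5: +32 =340
r60=111100 pc4: +16 =356
r61=111101 pc5: +32 =388
r62=111110 pc5: +32 =420
r63=111111 pc6: +64 =484
r64=1000000 pc1: +2 =486
r65=1000001 pc2: +4 =490
r66=1000010 pc2: +4 =494
r67=1000011 pc3: +8 =502
r68=1000100 pc2: +4 =506
r69=1000101 pc3: +8 =514
r70=1000110 pc3: +8 =522
r71=1000111 pc4: +16 =538
r72=1001000 pc2: +4 =542
r73=1001001 pc3: +8 =550
r74=1001010 pc3: +8 =558
r75=1001011 pc4: +16 =574
r76=1001100 pc3: +8 =582
r77=1001101 pc4: +16 =598
r78=1001110 pc4: +16 =614
r79=1001111 pc5: +32 =646
r80=1010000 pc2: +4 =650
r81=1010001 pc3: +8 =658
r82=1010010 pc3: +8 =666
r83=1010011 pc4: +16 =682
r84=1010100 pc3: +8 =690
r85=1010101 pc4: +16 =706
r86=1010110 pc4: +16 =722
r87=1010111 pc5: +32 =754
r88=1011000 pc3: +8 =762
r89=1011001 pc4: +16 =778
r90=1011010 pc4: +16 =794
r91=1011011 pc5: +32 =826
r92=1011100 pc4: +16 =842
r93=1011101 pc5: +32 =874
r94=1011110 pc5: +32 =906
r95=1011111 pc6: +64 =970
r96=1100000 pc2: +4 =974
r97=1100001 pc3: +8 =982
r98=1100010 pc3: +8 =990
r99=1100011 pc4: +16 =1006
r100=1100100 pc3: +8 =1014
r101=1100101 pc4: +16 =1030
r102=1100110 pc4: +16 =1046
r103=1100111 pc5: +32 =1078
r104=1101000 pc3: +8 =1086
r105=1101001 pc4: +16 =1102
r106=1101010 pc4: +16 =1118
r107=1101011 pc5: +32 =1150
r108=1101100 pc4: +16 =1166
r109=1101101 pc5: +32 =1198
r110=1101110 pc5: +32 =1230
r111=1101111 pc6: +64 =1294
r112=1110000 pc3: +8 =1302
r113=1110001 pc4: +16 =1318
r114=1110010 pc4: +16 =1334
r115=1110011 pc5: +32 =1366
r116=1110100 pc4: +16 =1382
r117=1110101 pc5: +32 =1414
r118=1110110 pc5: +32 =1446
r119=1110111 pc6: +64 =1510
r120=1111000 pc4: +16 =1526
r121=1111001 pc5: +32 =1558
r122=1111010 pc5: +32 =1590
r123=1111011 pc6: +64 =1654
r124=1111100 pc5: +32 =1686
r125=1111101 pc6: +64 =1750
r126=1111110 pc6: +64 =1814
r127=1111111 pc7: +128 =1942
r128=10000000 pc1: +2 =1944
r129=10000001 pc2: +4 =1948
r130=10000010 pc2: +4 =1952

Answer: 1952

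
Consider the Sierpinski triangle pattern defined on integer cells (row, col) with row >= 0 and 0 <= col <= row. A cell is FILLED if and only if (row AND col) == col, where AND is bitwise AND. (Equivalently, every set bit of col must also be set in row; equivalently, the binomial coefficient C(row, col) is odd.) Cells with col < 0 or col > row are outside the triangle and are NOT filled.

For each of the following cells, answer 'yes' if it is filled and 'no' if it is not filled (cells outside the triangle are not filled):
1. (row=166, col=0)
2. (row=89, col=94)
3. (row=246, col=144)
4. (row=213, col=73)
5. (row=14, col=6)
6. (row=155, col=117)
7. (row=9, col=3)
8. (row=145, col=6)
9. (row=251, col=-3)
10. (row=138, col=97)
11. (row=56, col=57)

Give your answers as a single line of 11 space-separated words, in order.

(166,0): row=0b10100110, col=0b0, row AND col = 0b0 = 0; 0 == 0 -> filled
(89,94): col outside [0, 89] -> not filled
(246,144): row=0b11110110, col=0b10010000, row AND col = 0b10010000 = 144; 144 == 144 -> filled
(213,73): row=0b11010101, col=0b1001001, row AND col = 0b1000001 = 65; 65 != 73 -> empty
(14,6): row=0b1110, col=0b110, row AND col = 0b110 = 6; 6 == 6 -> filled
(155,117): row=0b10011011, col=0b1110101, row AND col = 0b10001 = 17; 17 != 117 -> empty
(9,3): row=0b1001, col=0b11, row AND col = 0b1 = 1; 1 != 3 -> empty
(145,6): row=0b10010001, col=0b110, row AND col = 0b0 = 0; 0 != 6 -> empty
(251,-3): col outside [0, 251] -> not filled
(138,97): row=0b10001010, col=0b1100001, row AND col = 0b0 = 0; 0 != 97 -> empty
(56,57): col outside [0, 56] -> not filled

Answer: yes no yes no yes no no no no no no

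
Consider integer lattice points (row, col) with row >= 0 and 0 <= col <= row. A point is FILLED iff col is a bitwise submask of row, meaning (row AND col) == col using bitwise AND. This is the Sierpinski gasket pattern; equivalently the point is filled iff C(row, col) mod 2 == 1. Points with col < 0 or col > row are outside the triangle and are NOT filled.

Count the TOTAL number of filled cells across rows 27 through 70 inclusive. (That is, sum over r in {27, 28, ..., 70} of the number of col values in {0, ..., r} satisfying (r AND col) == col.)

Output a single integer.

Answer: 612

Derivation:
r27=11011 pc4: +16 =16
r28=11100 pc3: +8 =24
r29=11101 pc4: +16 =40
r30=11110 pc4: +16 =56
r31=11111 pc5: +32 =88
r32=100000 pc1: +2 =90
r33=100001 pc2: +4 =94
r34=100010 pc2: +4 =98
r35=100011 pc3: +8 =106
r36=100100 pc2: +4 =110
r37=100101 pc3: +8 =118
r38=100110 pc3: +8 =126
r39=100111 pc4: +16 =142
r40=101000 pc2: +4 =146
r41=101001 pc3: +8 =154
r42=101010 pc3: +8 =162
r43=101011 pc4: +16 =178
r44=101100 pc3: +8 =186
r45=101101 pc4: +16 =202
r46=101110 pc4: +16 =218
r47=101111 pc5: +32 =250
r48=110000 pc2: +4 =254
r49=110001 pc3: +8 =262
r50=110010 pc3: +8 =270
r51=110011 pc4: +16 =286
r52=110100 pc3: +8 =294
r53=110101 pc4: +16 =310
r54=110110 pc4: +16 =326
r55=110111 pc5: +32 =358
r56=111000 pc3: +8 =366
r57=111001 pc4: +16 =382
r58=111010 pc4: +16 =398
r59=111011 pc5: +32 =430
r60=111100 pc4: +16 =446
r61=111101 pc5: +32 =478
r62=111110 pc5: +32 =510
r63=111111 pc6: +64 =574
r64=1000000 pc1: +2 =576
r65=1000001 pc2: +4 =580
r66=1000010 pc2: +4 =584
r67=1000011 pc3: +8 =592
r68=1000100 pc2: +4 =596
r69=1000101 pc3: +8 =604
r70=1000110 pc3: +8 =612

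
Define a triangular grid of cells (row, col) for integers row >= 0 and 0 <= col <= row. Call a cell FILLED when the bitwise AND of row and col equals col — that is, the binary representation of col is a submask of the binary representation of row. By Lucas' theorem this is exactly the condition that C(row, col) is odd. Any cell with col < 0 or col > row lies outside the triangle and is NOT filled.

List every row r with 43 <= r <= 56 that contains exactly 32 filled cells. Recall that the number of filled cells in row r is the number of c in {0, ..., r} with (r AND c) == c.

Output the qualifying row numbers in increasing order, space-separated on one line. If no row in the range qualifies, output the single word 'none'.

Row r has 2^popcount(r) filled cells, so we need popcount(r) = log2(32) = 5.
Scan r = 43..56 and keep those with exactly 5 one-bits:
r=43=101011 popcount=4 -> skip
r=44=101100 popcount=3 -> skip
r=45=101101 popcount=4 -> skip
r=46=101110 popcount=4 -> skip
r=47=101111 popcount=5 -> KEEP
r=48=110000 popcount=2 -> skip
r=49=110001 popcount=3 -> skip
r=50=110010 popcount=3 -> skip
r=51=110011 popcount=4 -> skip
r=52=110100 popcount=3 -> skip
r=53=110101 popcount=4 -> skip
r=54=110110 popcount=4 -> skip
r=55=110111 popcount=5 -> KEEP
r=56=111000 popcount=3 -> skip
Kept rows: 47 55

Answer: 47 55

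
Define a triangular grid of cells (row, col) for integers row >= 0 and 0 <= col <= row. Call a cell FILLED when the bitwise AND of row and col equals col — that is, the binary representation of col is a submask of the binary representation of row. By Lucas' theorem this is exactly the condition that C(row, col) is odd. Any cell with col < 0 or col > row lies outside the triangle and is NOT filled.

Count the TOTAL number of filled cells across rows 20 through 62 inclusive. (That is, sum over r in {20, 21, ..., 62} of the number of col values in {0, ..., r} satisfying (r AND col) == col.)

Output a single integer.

Answer: 566

Derivation:
r20=10100 pc2: +4 =4
r21=10101 pc3: +8 =12
r22=10110 pc3: +8 =20
r23=10111 pc4: +16 =36
r24=11000 pc2: +4 =40
r25=11001 pc3: +8 =48
r26=11010 pc3: +8 =56
r27=11011 pc4: +16 =72
r28=11100 pc3: +8 =80
r29=11101 pc4: +16 =96
r30=11110 pc4: +16 =112
r31=11111 pc5: +32 =144
r32=100000 pc1: +2 =146
r33=100001 pc2: +4 =150
r34=100010 pc2: +4 =154
r35=100011 pc3: +8 =162
r36=100100 pc2: +4 =166
r37=100101 pc3: +8 =174
r38=100110 pc3: +8 =182
r39=100111 pc4: +16 =198
r40=101000 pc2: +4 =202
r41=101001 pc3: +8 =210
r42=101010 pc3: +8 =218
r43=101011 pc4: +16 =234
r44=101100 pc3: +8 =242
r45=101101 pc4: +16 =258
r46=101110 pc4: +16 =274
r47=101111 pc5: +32 =306
r48=110000 pc2: +4 =310
r49=110001 pc3: +8 =318
r50=110010 pc3: +8 =326
r51=110011 pc4: +16 =342
r52=110100 pc3: +8 =350
r53=110101 pc4: +16 =366
r54=110110 pc4: +16 =382
r55=110111 pc5: +32 =414
r56=111000 pc3: +8 =422
r57=111001 pc4: +16 =438
r58=111010 pc4: +16 =454
r59=111011 pc5: +32 =486
r60=111100 pc4: +16 =502
r61=111101 pc5: +32 =534
r62=111110 pc5: +32 =566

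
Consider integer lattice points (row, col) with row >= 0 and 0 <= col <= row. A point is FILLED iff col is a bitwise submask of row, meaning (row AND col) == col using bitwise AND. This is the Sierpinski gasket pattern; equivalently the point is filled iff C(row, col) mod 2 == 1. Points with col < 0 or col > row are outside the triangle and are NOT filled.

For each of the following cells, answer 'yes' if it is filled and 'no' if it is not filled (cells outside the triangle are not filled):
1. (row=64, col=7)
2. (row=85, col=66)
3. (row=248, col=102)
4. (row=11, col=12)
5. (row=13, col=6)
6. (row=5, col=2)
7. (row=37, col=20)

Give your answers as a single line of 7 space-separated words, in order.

(64,7): row=0b1000000, col=0b111, row AND col = 0b0 = 0; 0 != 7 -> empty
(85,66): row=0b1010101, col=0b1000010, row AND col = 0b1000000 = 64; 64 != 66 -> empty
(248,102): row=0b11111000, col=0b1100110, row AND col = 0b1100000 = 96; 96 != 102 -> empty
(11,12): col outside [0, 11] -> not filled
(13,6): row=0b1101, col=0b110, row AND col = 0b100 = 4; 4 != 6 -> empty
(5,2): row=0b101, col=0b10, row AND col = 0b0 = 0; 0 != 2 -> empty
(37,20): row=0b100101, col=0b10100, row AND col = 0b100 = 4; 4 != 20 -> empty

Answer: no no no no no no no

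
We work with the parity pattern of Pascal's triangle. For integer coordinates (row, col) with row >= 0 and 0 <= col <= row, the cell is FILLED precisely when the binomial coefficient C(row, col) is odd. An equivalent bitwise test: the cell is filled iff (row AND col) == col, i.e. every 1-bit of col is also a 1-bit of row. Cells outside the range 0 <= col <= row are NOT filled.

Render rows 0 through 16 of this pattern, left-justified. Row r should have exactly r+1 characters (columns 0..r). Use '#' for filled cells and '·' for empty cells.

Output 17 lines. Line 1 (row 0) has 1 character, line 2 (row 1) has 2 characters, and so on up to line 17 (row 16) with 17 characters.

r0=0: #
r1=1: ##
r2=10: #·#
r3=11: ####
r4=100: #···#
r5=101: ##··##
r6=110: #·#·#·#
r7=111: ########
r8=1000: #·······#
r9=1001: ##······##
r10=1010: #·#·····#·#
r11=1011: ####····####
r12=1100: #···#···#···#
r13=1101: ##··##··##··##
r14=1110: #·#·#·#·#·#·#·#
r15=1111: ################
r16=10000: #···············#

Answer: #
##
#·#
####
#···#
##··##
#·#·#·#
########
#·······#
##······##
#·#·····#·#
####····####
#···#···#···#
##··##··##··##
#·#·#·#·#·#·#·#
################
#···············#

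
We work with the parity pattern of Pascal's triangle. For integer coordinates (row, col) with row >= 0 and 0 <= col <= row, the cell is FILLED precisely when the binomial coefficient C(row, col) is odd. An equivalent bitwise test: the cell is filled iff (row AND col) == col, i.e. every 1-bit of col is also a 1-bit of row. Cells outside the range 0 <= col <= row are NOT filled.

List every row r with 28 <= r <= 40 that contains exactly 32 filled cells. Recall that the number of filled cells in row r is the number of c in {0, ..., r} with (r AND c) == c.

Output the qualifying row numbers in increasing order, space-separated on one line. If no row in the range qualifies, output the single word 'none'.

Row r has 2^popcount(r) filled cells, so we need popcount(r) = log2(32) = 5.
Scan r = 28..40 and keep those with exactly 5 one-bits:
r=28=11100 popcount=3 -> skip
r=29=11101 popcount=4 -> skip
r=30=11110 popcount=4 -> skip
r=31=11111 popcount=5 -> KEEP
r=32=100000 popcount=1 -> skip
r=33=100001 popcount=2 -> skip
r=34=100010 popcount=2 -> skip
r=35=100011 popcount=3 -> skip
r=36=100100 popcount=2 -> skip
r=37=100101 popcount=3 -> skip
r=38=100110 popcount=3 -> skip
r=39=100111 popcount=4 -> skip
r=40=101000 popcount=2 -> skip
Kept rows: 31

Answer: 31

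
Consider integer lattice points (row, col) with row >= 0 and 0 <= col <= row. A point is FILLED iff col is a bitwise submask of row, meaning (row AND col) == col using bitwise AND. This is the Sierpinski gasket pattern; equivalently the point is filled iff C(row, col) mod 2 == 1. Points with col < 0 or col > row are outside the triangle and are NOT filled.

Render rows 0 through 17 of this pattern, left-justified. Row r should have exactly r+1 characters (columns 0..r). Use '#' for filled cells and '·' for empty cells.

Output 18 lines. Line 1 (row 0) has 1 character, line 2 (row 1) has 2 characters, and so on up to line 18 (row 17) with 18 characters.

r0=0: #
r1=1: ##
r2=10: #·#
r3=11: ####
r4=100: #···#
r5=101: ##··##
r6=110: #·#·#·#
r7=111: ########
r8=1000: #·······#
r9=1001: ##······##
r10=1010: #·#·····#·#
r11=1011: ####····####
r12=1100: #···#···#···#
r13=1101: ##··##··##··##
r14=1110: #·#·#·#·#·#·#·#
r15=1111: ################
r16=10000: #···············#
r17=10001: ##··············##

Answer: #
##
#·#
####
#···#
##··##
#·#·#·#
########
#·······#
##······##
#·#·····#·#
####····####
#···#···#···#
##··##··##··##
#·#·#·#·#·#·#·#
################
#···············#
##··············##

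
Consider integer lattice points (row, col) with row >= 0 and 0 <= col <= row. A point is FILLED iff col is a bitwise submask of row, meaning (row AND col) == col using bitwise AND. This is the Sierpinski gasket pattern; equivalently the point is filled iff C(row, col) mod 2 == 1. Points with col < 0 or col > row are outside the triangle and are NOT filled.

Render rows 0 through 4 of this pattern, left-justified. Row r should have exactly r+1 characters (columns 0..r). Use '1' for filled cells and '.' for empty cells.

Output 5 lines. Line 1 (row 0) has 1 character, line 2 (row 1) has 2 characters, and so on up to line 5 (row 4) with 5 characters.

r0=0: 1
r1=1: 11
r2=10: 1.1
r3=11: 1111
r4=100: 1...1

Answer: 1
11
1.1
1111
1...1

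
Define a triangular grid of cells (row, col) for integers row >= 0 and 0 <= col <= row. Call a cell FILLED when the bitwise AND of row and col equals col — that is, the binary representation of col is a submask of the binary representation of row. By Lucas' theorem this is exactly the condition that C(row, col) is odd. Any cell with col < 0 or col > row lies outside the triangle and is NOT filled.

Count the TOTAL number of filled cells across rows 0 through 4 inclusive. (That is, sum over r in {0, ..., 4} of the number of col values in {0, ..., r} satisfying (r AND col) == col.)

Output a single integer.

r0=0 pc0: +1 =1
r1=1 pc1: +2 =3
r2=10 pc1: +2 =5
r3=11 pc2: +4 =9
r4=100 pc1: +2 =11

Answer: 11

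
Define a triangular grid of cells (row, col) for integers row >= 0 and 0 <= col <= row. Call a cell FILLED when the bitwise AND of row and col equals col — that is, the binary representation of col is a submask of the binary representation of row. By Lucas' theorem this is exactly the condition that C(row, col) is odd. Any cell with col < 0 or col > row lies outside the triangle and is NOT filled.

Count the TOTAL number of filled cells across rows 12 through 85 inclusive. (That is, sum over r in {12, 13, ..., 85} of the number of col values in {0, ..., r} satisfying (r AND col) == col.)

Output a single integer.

r12=1100 pc2: +4 =4
r13=1101 pc3: +8 =12
r14=1110 pc3: +8 =20
r15=1111 pc4: +16 =36
r16=10000 pc1: +2 =38
r17=10001 pc2: +4 =42
r18=10010 pc2: +4 =46
r19=10011 pc3: +8 =54
r20=10100 pc2: +4 =58
r21=10101 pc3: +8 =66
r22=10110 pc3: +8 =74
r23=10111 pc4: +16 =90
r24=11000 pc2: +4 =94
r25=11001 pc3: +8 =102
r26=11010 pc3: +8 =110
r27=11011 pc4: +16 =126
r28=11100 pc3: +8 =134
r29=11101 pc4: +16 =150
r30=11110 pc4: +16 =166
r31=11111 pc5: +32 =198
r32=100000 pc1: +2 =200
r33=100001 pc2: +4 =204
r34=100010 pc2: +4 =208
r35=100011 pc3: +8 =216
r36=100100 pc2: +4 =220
r37=100101 pc3: +8 =228
r38=100110 pc3: +8 =236
r39=100111 pc4: +16 =252
r40=101000 pc2: +4 =256
r41=101001 pc3: +8 =264
r42=101010 pc3: +8 =272
r43=101011 pc4: +16 =288
r44=101100 pc3: +8 =296
r45=101101 pc4: +16 =312
r46=101110 pc4: +16 =328
r47=101111 pc5: +32 =360
r48=110000 pc2: +4 =364
r49=110001 pc3: +8 =372
r50=110010 pc3: +8 =380
r51=110011 pc4: +16 =396
r52=110100 pc3: +8 =404
r53=110101 pc4: +16 =420
r54=110110 pc4: +16 =436
r55=110111 pc5: +32 =468
r56=111000 pc3: +8 =476
r57=111001 pc4: +16 =492
r58=111010 pc4: +16 =508
r59=111011 pc5: +32 =540
r60=111100 pc4: +16 =556
r61=111101 pc5: +32 =588
r62=111110 pc5: +32 =620
r63=111111 pc6: +64 =684
r64=1000000 pc1: +2 =686
r65=1000001 pc2: +4 =690
r66=1000010 pc2: +4 =694
r67=1000011 pc3: +8 =702
r68=1000100 pc2: +4 =706
r69=1000101 pc3: +8 =714
r70=1000110 pc3: +8 =722
r71=1000111 pc4: +16 =738
r72=1001000 pc2: +4 =742
r73=1001001 pc3: +8 =750
r74=1001010 pc3: +8 =758
r75=1001011 pc4: +16 =774
r76=1001100 pc3: +8 =782
r77=1001101 pc4: +16 =798
r78=1001110 pc4: +16 =814
r79=1001111 pc5: +32 =846
r80=1010000 pc2: +4 =850
r81=1010001 pc3: +8 =858
r82=1010010 pc3: +8 =866
r83=1010011 pc4: +16 =882
r84=1010100 pc3: +8 =890
r85=1010101 pc4: +16 =906

Answer: 906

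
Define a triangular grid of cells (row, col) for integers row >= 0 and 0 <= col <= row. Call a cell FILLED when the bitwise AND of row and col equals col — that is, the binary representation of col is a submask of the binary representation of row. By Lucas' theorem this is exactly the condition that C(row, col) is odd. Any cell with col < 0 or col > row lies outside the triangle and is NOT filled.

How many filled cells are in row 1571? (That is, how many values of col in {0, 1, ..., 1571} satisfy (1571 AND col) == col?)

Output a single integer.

1571 in binary = 11000100011
popcount(1571) = number of 1-bits in 11000100011 = 5
A col c satisfies (1571 AND c) == c iff every set bit of c is also set in 1571; each of the 5 set bits of 1571 can independently be on or off in c.
count = 2^5 = 32

Answer: 32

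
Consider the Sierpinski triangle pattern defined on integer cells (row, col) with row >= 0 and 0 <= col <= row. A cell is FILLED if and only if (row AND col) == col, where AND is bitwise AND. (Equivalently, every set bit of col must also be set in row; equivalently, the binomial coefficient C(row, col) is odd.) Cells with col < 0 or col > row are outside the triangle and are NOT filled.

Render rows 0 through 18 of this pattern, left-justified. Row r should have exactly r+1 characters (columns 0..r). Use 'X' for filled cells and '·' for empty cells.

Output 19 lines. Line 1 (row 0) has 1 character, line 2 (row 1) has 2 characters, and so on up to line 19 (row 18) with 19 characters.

Answer: X
XX
X·X
XXXX
X···X
XX··XX
X·X·X·X
XXXXXXXX
X·······X
XX······XX
X·X·····X·X
XXXX····XXXX
X···X···X···X
XX··XX··XX··XX
X·X·X·X·X·X·X·X
XXXXXXXXXXXXXXXX
X···············X
XX··············XX
X·X·············X·X

Derivation:
r0=0: X
r1=1: XX
r2=10: X·X
r3=11: XXXX
r4=100: X···X
r5=101: XX··XX
r6=110: X·X·X·X
r7=111: XXXXXXXX
r8=1000: X·······X
r9=1001: XX······XX
r10=1010: X·X·····X·X
r11=1011: XXXX····XXXX
r12=1100: X···X···X···X
r13=1101: XX··XX··XX··XX
r14=1110: X·X·X·X·X·X·X·X
r15=1111: XXXXXXXXXXXXXXXX
r16=10000: X···············X
r17=10001: XX··············XX
r18=10010: X·X·············X·X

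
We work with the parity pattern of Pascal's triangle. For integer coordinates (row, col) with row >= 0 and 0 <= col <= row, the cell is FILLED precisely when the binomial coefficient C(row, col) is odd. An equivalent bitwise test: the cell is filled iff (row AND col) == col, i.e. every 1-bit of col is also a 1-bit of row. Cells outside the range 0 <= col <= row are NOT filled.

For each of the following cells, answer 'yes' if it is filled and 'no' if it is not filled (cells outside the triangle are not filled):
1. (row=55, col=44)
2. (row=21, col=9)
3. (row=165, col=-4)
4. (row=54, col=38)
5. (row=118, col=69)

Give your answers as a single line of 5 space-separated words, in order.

Answer: no no no yes no

Derivation:
(55,44): row=0b110111, col=0b101100, row AND col = 0b100100 = 36; 36 != 44 -> empty
(21,9): row=0b10101, col=0b1001, row AND col = 0b1 = 1; 1 != 9 -> empty
(165,-4): col outside [0, 165] -> not filled
(54,38): row=0b110110, col=0b100110, row AND col = 0b100110 = 38; 38 == 38 -> filled
(118,69): row=0b1110110, col=0b1000101, row AND col = 0b1000100 = 68; 68 != 69 -> empty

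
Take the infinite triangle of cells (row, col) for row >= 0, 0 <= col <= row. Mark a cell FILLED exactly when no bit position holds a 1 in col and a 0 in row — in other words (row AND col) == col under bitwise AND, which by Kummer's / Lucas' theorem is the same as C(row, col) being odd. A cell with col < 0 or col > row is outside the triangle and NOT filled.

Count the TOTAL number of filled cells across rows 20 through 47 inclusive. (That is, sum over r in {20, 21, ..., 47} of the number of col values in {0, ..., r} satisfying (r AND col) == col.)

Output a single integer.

Answer: 306

Derivation:
r20=10100 pc2: +4 =4
r21=10101 pc3: +8 =12
r22=10110 pc3: +8 =20
r23=10111 pc4: +16 =36
r24=11000 pc2: +4 =40
r25=11001 pc3: +8 =48
r26=11010 pc3: +8 =56
r27=11011 pc4: +16 =72
r28=11100 pc3: +8 =80
r29=11101 pc4: +16 =96
r30=11110 pc4: +16 =112
r31=11111 pc5: +32 =144
r32=100000 pc1: +2 =146
r33=100001 pc2: +4 =150
r34=100010 pc2: +4 =154
r35=100011 pc3: +8 =162
r36=100100 pc2: +4 =166
r37=100101 pc3: +8 =174
r38=100110 pc3: +8 =182
r39=100111 pc4: +16 =198
r40=101000 pc2: +4 =202
r41=101001 pc3: +8 =210
r42=101010 pc3: +8 =218
r43=101011 pc4: +16 =234
r44=101100 pc3: +8 =242
r45=101101 pc4: +16 =258
r46=101110 pc4: +16 =274
r47=101111 pc5: +32 =306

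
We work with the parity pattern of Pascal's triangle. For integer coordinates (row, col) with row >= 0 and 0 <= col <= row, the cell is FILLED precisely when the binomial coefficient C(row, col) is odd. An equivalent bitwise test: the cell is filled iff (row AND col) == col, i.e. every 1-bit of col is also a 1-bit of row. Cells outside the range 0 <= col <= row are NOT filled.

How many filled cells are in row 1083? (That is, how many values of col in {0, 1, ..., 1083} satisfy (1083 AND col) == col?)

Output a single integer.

Answer: 64

Derivation:
1083 in binary = 10000111011
popcount(1083) = number of 1-bits in 10000111011 = 6
A col c satisfies (1083 AND c) == c iff every set bit of c is also set in 1083; each of the 6 set bits of 1083 can independently be on or off in c.
count = 2^6 = 64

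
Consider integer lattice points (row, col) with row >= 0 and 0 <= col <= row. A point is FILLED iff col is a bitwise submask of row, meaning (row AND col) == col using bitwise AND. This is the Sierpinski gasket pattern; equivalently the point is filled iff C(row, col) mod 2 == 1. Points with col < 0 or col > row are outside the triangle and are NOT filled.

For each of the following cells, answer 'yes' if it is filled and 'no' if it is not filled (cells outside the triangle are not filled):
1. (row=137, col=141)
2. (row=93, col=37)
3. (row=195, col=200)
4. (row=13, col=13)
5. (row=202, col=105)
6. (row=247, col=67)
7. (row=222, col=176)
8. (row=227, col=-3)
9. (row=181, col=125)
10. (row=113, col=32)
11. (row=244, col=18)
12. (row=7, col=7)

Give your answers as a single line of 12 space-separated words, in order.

(137,141): col outside [0, 137] -> not filled
(93,37): row=0b1011101, col=0b100101, row AND col = 0b101 = 5; 5 != 37 -> empty
(195,200): col outside [0, 195] -> not filled
(13,13): row=0b1101, col=0b1101, row AND col = 0b1101 = 13; 13 == 13 -> filled
(202,105): row=0b11001010, col=0b1101001, row AND col = 0b1001000 = 72; 72 != 105 -> empty
(247,67): row=0b11110111, col=0b1000011, row AND col = 0b1000011 = 67; 67 == 67 -> filled
(222,176): row=0b11011110, col=0b10110000, row AND col = 0b10010000 = 144; 144 != 176 -> empty
(227,-3): col outside [0, 227] -> not filled
(181,125): row=0b10110101, col=0b1111101, row AND col = 0b110101 = 53; 53 != 125 -> empty
(113,32): row=0b1110001, col=0b100000, row AND col = 0b100000 = 32; 32 == 32 -> filled
(244,18): row=0b11110100, col=0b10010, row AND col = 0b10000 = 16; 16 != 18 -> empty
(7,7): row=0b111, col=0b111, row AND col = 0b111 = 7; 7 == 7 -> filled

Answer: no no no yes no yes no no no yes no yes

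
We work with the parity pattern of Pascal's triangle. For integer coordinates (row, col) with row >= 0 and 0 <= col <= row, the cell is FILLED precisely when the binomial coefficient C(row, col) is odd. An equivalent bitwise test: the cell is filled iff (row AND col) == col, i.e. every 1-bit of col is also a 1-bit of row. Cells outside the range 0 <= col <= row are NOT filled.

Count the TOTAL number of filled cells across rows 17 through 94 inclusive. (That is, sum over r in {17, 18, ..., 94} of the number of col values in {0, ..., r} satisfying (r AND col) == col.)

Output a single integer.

Answer: 1068

Derivation:
r17=10001 pc2: +4 =4
r18=10010 pc2: +4 =8
r19=10011 pc3: +8 =16
r20=10100 pc2: +4 =20
r21=10101 pc3: +8 =28
r22=10110 pc3: +8 =36
r23=10111 pc4: +16 =52
r24=11000 pc2: +4 =56
r25=11001 pc3: +8 =64
r26=11010 pc3: +8 =72
r27=11011 pc4: +16 =88
r28=11100 pc3: +8 =96
r29=11101 pc4: +16 =112
r30=11110 pc4: +16 =128
r31=11111 pc5: +32 =160
r32=100000 pc1: +2 =162
r33=100001 pc2: +4 =166
r34=100010 pc2: +4 =170
r35=100011 pc3: +8 =178
r36=100100 pc2: +4 =182
r37=100101 pc3: +8 =190
r38=100110 pc3: +8 =198
r39=100111 pc4: +16 =214
r40=101000 pc2: +4 =218
r41=101001 pc3: +8 =226
r42=101010 pc3: +8 =234
r43=101011 pc4: +16 =250
r44=101100 pc3: +8 =258
r45=101101 pc4: +16 =274
r46=101110 pc4: +16 =290
r47=101111 pc5: +32 =322
r48=110000 pc2: +4 =326
r49=110001 pc3: +8 =334
r50=110010 pc3: +8 =342
r51=110011 pc4: +16 =358
r52=110100 pc3: +8 =366
r53=110101 pc4: +16 =382
r54=110110 pc4: +16 =398
r55=110111 pc5: +32 =430
r56=111000 pc3: +8 =438
r57=111001 pc4: +16 =454
r58=111010 pc4: +16 =470
r59=111011 pc5: +32 =502
r60=111100 pc4: +16 =518
r61=111101 pc5: +32 =550
r62=111110 pc5: +32 =582
r63=111111 pc6: +64 =646
r64=1000000 pc1: +2 =648
r65=1000001 pc2: +4 =652
r66=1000010 pc2: +4 =656
r67=1000011 pc3: +8 =664
r68=1000100 pc2: +4 =668
r69=1000101 pc3: +8 =676
r70=1000110 pc3: +8 =684
r71=1000111 pc4: +16 =700
r72=1001000 pc2: +4 =704
r73=1001001 pc3: +8 =712
r74=1001010 pc3: +8 =720
r75=1001011 pc4: +16 =736
r76=1001100 pc3: +8 =744
r77=1001101 pc4: +16 =760
r78=1001110 pc4: +16 =776
r79=1001111 pc5: +32 =808
r80=1010000 pc2: +4 =812
r81=1010001 pc3: +8 =820
r82=1010010 pc3: +8 =828
r83=1010011 pc4: +16 =844
r84=1010100 pc3: +8 =852
r85=1010101 pc4: +16 =868
r86=1010110 pc4: +16 =884
r87=1010111 pc5: +32 =916
r88=1011000 pc3: +8 =924
r89=1011001 pc4: +16 =940
r90=1011010 pc4: +16 =956
r91=1011011 pc5: +32 =988
r92=1011100 pc4: +16 =1004
r93=1011101 pc5: +32 =1036
r94=1011110 pc5: +32 =1068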